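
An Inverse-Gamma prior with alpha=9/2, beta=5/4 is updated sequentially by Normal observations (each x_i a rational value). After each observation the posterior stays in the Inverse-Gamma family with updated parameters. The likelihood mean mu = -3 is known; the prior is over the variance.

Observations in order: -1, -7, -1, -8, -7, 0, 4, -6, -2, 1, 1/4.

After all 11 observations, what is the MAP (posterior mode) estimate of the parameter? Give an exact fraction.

2593/352

obs 1: x=-1 → posterior Inverse-Gamma(5, 13/4)
obs 2: x=-7 → posterior Inverse-Gamma(11/2, 45/4)
obs 3: x=-1 → posterior Inverse-Gamma(6, 53/4)
obs 4: x=-8 → posterior Inverse-Gamma(13/2, 103/4)
obs 5: x=-7 → posterior Inverse-Gamma(7, 135/4)
obs 6: x=0 → posterior Inverse-Gamma(15/2, 153/4)
obs 7: x=4 → posterior Inverse-Gamma(8, 251/4)
obs 8: x=-6 → posterior Inverse-Gamma(17/2, 269/4)
obs 9: x=-2 → posterior Inverse-Gamma(9, 271/4)
obs 10: x=1 → posterior Inverse-Gamma(19/2, 303/4)
obs 11: x=1/4 → posterior Inverse-Gamma(10, 2593/32)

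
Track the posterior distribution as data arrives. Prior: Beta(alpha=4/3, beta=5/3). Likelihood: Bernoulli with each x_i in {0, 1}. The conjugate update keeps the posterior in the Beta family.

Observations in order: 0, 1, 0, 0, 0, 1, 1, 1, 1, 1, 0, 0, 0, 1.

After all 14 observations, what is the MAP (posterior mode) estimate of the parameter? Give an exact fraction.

22/45

obs 1: x=0 → posterior Beta(4/3, 8/3)
obs 2: x=1 → posterior Beta(7/3, 8/3)
obs 3: x=0 → posterior Beta(7/3, 11/3)
obs 4: x=0 → posterior Beta(7/3, 14/3)
obs 5: x=0 → posterior Beta(7/3, 17/3)
obs 6: x=1 → posterior Beta(10/3, 17/3)
obs 7: x=1 → posterior Beta(13/3, 17/3)
obs 8: x=1 → posterior Beta(16/3, 17/3)
obs 9: x=1 → posterior Beta(19/3, 17/3)
obs 10: x=1 → posterior Beta(22/3, 17/3)
obs 11: x=0 → posterior Beta(22/3, 20/3)
obs 12: x=0 → posterior Beta(22/3, 23/3)
obs 13: x=0 → posterior Beta(22/3, 26/3)
obs 14: x=1 → posterior Beta(25/3, 26/3)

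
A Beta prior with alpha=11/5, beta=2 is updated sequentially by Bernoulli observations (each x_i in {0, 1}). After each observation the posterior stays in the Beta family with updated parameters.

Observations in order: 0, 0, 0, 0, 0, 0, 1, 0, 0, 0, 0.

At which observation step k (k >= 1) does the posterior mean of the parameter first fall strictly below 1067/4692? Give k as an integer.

k = 6

obs 1: x=0 → posterior Beta(11/5, 3)
obs 2: x=0 → posterior Beta(11/5, 4)
obs 3: x=0 → posterior Beta(11/5, 5)
obs 4: x=0 → posterior Beta(11/5, 6)
obs 5: x=0 → posterior Beta(11/5, 7)
obs 6: x=0 → posterior Beta(11/5, 8)
obs 7: x=1 → posterior Beta(16/5, 8)
obs 8: x=0 → posterior Beta(16/5, 9)
obs 9: x=0 → posterior Beta(16/5, 10)
obs 10: x=0 → posterior Beta(16/5, 11)
obs 11: x=0 → posterior Beta(16/5, 12)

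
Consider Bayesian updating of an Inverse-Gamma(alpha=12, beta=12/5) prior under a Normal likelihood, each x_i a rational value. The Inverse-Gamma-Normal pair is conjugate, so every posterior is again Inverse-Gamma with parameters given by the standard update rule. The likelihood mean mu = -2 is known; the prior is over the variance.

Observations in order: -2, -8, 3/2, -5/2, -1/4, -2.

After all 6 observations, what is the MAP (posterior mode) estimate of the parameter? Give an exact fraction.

4509/2560

obs 1: x=-2 → posterior Inverse-Gamma(25/2, 12/5)
obs 2: x=-8 → posterior Inverse-Gamma(13, 102/5)
obs 3: x=3/2 → posterior Inverse-Gamma(27/2, 1061/40)
obs 4: x=-5/2 → posterior Inverse-Gamma(14, 533/20)
obs 5: x=-1/4 → posterior Inverse-Gamma(29/2, 4509/160)
obs 6: x=-2 → posterior Inverse-Gamma(15, 4509/160)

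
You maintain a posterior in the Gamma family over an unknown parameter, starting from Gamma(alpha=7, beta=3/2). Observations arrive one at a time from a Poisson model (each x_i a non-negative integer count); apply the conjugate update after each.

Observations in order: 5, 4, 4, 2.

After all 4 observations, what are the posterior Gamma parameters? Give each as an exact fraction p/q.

alpha=22, beta=11/2

obs 1: x=5 → posterior Gamma(12, 5/2)
obs 2: x=4 → posterior Gamma(16, 7/2)
obs 3: x=4 → posterior Gamma(20, 9/2)
obs 4: x=2 → posterior Gamma(22, 11/2)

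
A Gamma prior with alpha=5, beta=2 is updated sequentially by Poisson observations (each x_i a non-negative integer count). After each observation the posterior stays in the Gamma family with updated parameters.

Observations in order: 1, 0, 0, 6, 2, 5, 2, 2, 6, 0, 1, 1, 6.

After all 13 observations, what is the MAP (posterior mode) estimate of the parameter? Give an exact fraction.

12/5

obs 1: x=1 → posterior Gamma(6, 3)
obs 2: x=0 → posterior Gamma(6, 4)
obs 3: x=0 → posterior Gamma(6, 5)
obs 4: x=6 → posterior Gamma(12, 6)
obs 5: x=2 → posterior Gamma(14, 7)
obs 6: x=5 → posterior Gamma(19, 8)
obs 7: x=2 → posterior Gamma(21, 9)
obs 8: x=2 → posterior Gamma(23, 10)
obs 9: x=6 → posterior Gamma(29, 11)
obs 10: x=0 → posterior Gamma(29, 12)
obs 11: x=1 → posterior Gamma(30, 13)
obs 12: x=1 → posterior Gamma(31, 14)
obs 13: x=6 → posterior Gamma(37, 15)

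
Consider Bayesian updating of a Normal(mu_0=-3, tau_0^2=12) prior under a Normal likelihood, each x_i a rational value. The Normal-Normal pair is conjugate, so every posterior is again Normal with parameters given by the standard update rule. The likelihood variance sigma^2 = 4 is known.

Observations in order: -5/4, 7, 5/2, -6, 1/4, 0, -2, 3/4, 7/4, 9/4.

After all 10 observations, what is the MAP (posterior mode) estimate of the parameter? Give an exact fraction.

obs 1: x=-5/4 → posterior Normal(-27/16, 3)
obs 2: x=7 → posterior Normal(57/28, 12/7)
obs 3: x=5/2 → posterior Normal(87/40, 6/5)
obs 4: x=-6 → posterior Normal(15/52, 12/13)
obs 5: x=1/4 → posterior Normal(9/32, 3/4)
obs 6: x=0 → posterior Normal(9/38, 12/19)
obs 7: x=-2 → posterior Normal(-3/44, 6/11)
obs 8: x=3/4 → posterior Normal(3/100, 12/25)
obs 9: x=7/4 → posterior Normal(3/14, 3/7)
obs 10: x=9/4 → posterior Normal(51/124, 12/31)

51/124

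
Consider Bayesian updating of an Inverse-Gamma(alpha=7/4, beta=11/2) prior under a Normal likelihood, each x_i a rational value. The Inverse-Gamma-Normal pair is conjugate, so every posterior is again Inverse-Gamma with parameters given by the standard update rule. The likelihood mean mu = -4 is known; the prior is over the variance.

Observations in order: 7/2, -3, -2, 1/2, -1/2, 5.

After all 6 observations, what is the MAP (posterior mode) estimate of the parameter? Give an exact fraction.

obs 1: x=7/2 → posterior Inverse-Gamma(9/4, 269/8)
obs 2: x=-3 → posterior Inverse-Gamma(11/4, 273/8)
obs 3: x=-2 → posterior Inverse-Gamma(13/4, 289/8)
obs 4: x=1/2 → posterior Inverse-Gamma(15/4, 185/4)
obs 5: x=-1/2 → posterior Inverse-Gamma(17/4, 419/8)
obs 6: x=5 → posterior Inverse-Gamma(19/4, 743/8)

743/46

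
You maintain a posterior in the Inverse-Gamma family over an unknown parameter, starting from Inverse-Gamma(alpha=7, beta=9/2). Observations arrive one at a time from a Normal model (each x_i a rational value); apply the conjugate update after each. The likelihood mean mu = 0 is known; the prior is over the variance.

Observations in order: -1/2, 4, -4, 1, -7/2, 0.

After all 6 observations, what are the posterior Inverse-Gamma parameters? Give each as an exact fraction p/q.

alpha=10, beta=109/4

obs 1: x=-1/2 → posterior Inverse-Gamma(15/2, 37/8)
obs 2: x=4 → posterior Inverse-Gamma(8, 101/8)
obs 3: x=-4 → posterior Inverse-Gamma(17/2, 165/8)
obs 4: x=1 → posterior Inverse-Gamma(9, 169/8)
obs 5: x=-7/2 → posterior Inverse-Gamma(19/2, 109/4)
obs 6: x=0 → posterior Inverse-Gamma(10, 109/4)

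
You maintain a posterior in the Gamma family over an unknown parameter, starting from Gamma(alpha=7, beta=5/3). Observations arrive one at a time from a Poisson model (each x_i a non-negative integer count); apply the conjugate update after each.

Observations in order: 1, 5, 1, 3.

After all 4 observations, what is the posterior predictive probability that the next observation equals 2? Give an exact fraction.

obs 1: x=1 → posterior Gamma(8, 8/3)
obs 2: x=5 → posterior Gamma(13, 11/3)
obs 3: x=1 → posterior Gamma(14, 14/3)
obs 4: x=3 → posterior Gamma(17, 17/3)

1139109840617485724271729/5242880000000000000000000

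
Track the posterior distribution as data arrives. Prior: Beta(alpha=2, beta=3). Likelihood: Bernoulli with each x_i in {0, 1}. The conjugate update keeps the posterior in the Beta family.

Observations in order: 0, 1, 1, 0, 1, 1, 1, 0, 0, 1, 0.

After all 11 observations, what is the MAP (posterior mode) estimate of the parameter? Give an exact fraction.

obs 1: x=0 → posterior Beta(2, 4)
obs 2: x=1 → posterior Beta(3, 4)
obs 3: x=1 → posterior Beta(4, 4)
obs 4: x=0 → posterior Beta(4, 5)
obs 5: x=1 → posterior Beta(5, 5)
obs 6: x=1 → posterior Beta(6, 5)
obs 7: x=1 → posterior Beta(7, 5)
obs 8: x=0 → posterior Beta(7, 6)
obs 9: x=0 → posterior Beta(7, 7)
obs 10: x=1 → posterior Beta(8, 7)
obs 11: x=0 → posterior Beta(8, 8)

1/2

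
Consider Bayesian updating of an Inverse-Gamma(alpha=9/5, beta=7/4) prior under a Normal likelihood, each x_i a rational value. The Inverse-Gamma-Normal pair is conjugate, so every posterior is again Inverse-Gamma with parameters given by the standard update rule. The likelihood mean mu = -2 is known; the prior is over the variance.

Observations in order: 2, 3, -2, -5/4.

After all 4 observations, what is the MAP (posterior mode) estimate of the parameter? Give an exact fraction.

3605/768

obs 1: x=2 → posterior Inverse-Gamma(23/10, 39/4)
obs 2: x=3 → posterior Inverse-Gamma(14/5, 89/4)
obs 3: x=-2 → posterior Inverse-Gamma(33/10, 89/4)
obs 4: x=-5/4 → posterior Inverse-Gamma(19/5, 721/32)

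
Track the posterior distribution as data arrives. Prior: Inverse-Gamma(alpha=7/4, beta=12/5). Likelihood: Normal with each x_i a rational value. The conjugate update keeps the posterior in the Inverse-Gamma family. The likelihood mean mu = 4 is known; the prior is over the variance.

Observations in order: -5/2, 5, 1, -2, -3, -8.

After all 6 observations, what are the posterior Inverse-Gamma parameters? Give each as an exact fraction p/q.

alpha=19/4, beta=5721/40

obs 1: x=-5/2 → posterior Inverse-Gamma(9/4, 941/40)
obs 2: x=5 → posterior Inverse-Gamma(11/4, 961/40)
obs 3: x=1 → posterior Inverse-Gamma(13/4, 1141/40)
obs 4: x=-2 → posterior Inverse-Gamma(15/4, 1861/40)
obs 5: x=-3 → posterior Inverse-Gamma(17/4, 2841/40)
obs 6: x=-8 → posterior Inverse-Gamma(19/4, 5721/40)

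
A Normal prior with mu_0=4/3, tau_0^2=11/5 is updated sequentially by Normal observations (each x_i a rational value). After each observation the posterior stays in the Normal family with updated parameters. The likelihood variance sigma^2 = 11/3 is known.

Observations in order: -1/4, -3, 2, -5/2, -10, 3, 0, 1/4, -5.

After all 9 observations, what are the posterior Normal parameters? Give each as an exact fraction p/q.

mu_0=-239/192, tau_0^2=11/32

obs 1: x=-1/4 → posterior Normal(71/96, 11/8)
obs 2: x=-3 → posterior Normal(-37/132, 1)
obs 3: x=2 → posterior Normal(5/24, 11/14)
obs 4: x=-5/2 → posterior Normal(-55/204, 11/17)
obs 5: x=-10 → posterior Normal(-83/48, 11/20)
obs 6: x=3 → posterior Normal(-307/276, 11/23)
obs 7: x=0 → posterior Normal(-307/312, 11/26)
obs 8: x=1/4 → posterior Normal(-149/174, 11/29)
obs 9: x=-5 → posterior Normal(-239/192, 11/32)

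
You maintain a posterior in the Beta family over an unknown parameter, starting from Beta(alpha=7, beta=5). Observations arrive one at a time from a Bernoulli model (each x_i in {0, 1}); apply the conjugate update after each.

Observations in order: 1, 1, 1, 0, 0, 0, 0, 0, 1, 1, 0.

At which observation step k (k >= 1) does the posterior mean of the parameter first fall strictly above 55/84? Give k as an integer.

k = 3

obs 1: x=1 → posterior Beta(8, 5)
obs 2: x=1 → posterior Beta(9, 5)
obs 3: x=1 → posterior Beta(10, 5)
obs 4: x=0 → posterior Beta(10, 6)
obs 5: x=0 → posterior Beta(10, 7)
obs 6: x=0 → posterior Beta(10, 8)
obs 7: x=0 → posterior Beta(10, 9)
obs 8: x=0 → posterior Beta(10, 10)
obs 9: x=1 → posterior Beta(11, 10)
obs 10: x=1 → posterior Beta(12, 10)
obs 11: x=0 → posterior Beta(12, 11)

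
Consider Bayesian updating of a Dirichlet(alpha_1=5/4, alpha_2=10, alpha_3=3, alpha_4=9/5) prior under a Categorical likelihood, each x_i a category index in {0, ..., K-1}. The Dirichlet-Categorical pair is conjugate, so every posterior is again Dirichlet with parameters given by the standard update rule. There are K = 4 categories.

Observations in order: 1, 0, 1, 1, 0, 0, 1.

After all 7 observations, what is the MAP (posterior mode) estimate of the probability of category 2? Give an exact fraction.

40/381

obs 1: x=1 → posterior Dirichlet(5/4, 11, 3, 9/5)
obs 2: x=0 → posterior Dirichlet(9/4, 11, 3, 9/5)
obs 3: x=1 → posterior Dirichlet(9/4, 12, 3, 9/5)
obs 4: x=1 → posterior Dirichlet(9/4, 13, 3, 9/5)
obs 5: x=0 → posterior Dirichlet(13/4, 13, 3, 9/5)
obs 6: x=0 → posterior Dirichlet(17/4, 13, 3, 9/5)
obs 7: x=1 → posterior Dirichlet(17/4, 14, 3, 9/5)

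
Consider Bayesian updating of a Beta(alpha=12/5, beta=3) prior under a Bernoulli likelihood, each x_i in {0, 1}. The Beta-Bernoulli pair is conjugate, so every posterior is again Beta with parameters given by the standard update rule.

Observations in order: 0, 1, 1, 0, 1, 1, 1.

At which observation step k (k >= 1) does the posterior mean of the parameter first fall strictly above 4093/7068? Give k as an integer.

obs 1: x=0 → posterior Beta(12/5, 4)
obs 2: x=1 → posterior Beta(17/5, 4)
obs 3: x=1 → posterior Beta(22/5, 4)
obs 4: x=0 → posterior Beta(22/5, 5)
obs 5: x=1 → posterior Beta(27/5, 5)
obs 6: x=1 → posterior Beta(32/5, 5)
obs 7: x=1 → posterior Beta(37/5, 5)

k = 7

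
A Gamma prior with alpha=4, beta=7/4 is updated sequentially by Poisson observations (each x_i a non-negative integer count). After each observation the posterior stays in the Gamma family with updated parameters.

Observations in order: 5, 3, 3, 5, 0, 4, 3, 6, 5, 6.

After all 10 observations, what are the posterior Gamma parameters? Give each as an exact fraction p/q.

obs 1: x=5 → posterior Gamma(9, 11/4)
obs 2: x=3 → posterior Gamma(12, 15/4)
obs 3: x=3 → posterior Gamma(15, 19/4)
obs 4: x=5 → posterior Gamma(20, 23/4)
obs 5: x=0 → posterior Gamma(20, 27/4)
obs 6: x=4 → posterior Gamma(24, 31/4)
obs 7: x=3 → posterior Gamma(27, 35/4)
obs 8: x=6 → posterior Gamma(33, 39/4)
obs 9: x=5 → posterior Gamma(38, 43/4)
obs 10: x=6 → posterior Gamma(44, 47/4)

alpha=44, beta=47/4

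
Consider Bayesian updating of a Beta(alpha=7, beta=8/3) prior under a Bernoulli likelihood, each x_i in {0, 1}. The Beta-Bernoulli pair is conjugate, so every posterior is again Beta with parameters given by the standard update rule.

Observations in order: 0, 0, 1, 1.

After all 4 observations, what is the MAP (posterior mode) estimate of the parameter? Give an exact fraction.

24/35

obs 1: x=0 → posterior Beta(7, 11/3)
obs 2: x=0 → posterior Beta(7, 14/3)
obs 3: x=1 → posterior Beta(8, 14/3)
obs 4: x=1 → posterior Beta(9, 14/3)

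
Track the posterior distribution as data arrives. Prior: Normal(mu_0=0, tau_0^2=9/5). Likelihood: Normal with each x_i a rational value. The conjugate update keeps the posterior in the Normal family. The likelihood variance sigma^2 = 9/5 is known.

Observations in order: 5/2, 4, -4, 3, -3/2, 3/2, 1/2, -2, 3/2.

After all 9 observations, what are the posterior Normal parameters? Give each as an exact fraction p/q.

mu_0=11/20, tau_0^2=9/50

obs 1: x=5/2 → posterior Normal(5/4, 9/10)
obs 2: x=4 → posterior Normal(13/6, 3/5)
obs 3: x=-4 → posterior Normal(5/8, 9/20)
obs 4: x=3 → posterior Normal(11/10, 9/25)
obs 5: x=-3/2 → posterior Normal(2/3, 3/10)
obs 6: x=3/2 → posterior Normal(11/14, 9/35)
obs 7: x=1/2 → posterior Normal(3/4, 9/40)
obs 8: x=-2 → posterior Normal(4/9, 1/5)
obs 9: x=3/2 → posterior Normal(11/20, 9/50)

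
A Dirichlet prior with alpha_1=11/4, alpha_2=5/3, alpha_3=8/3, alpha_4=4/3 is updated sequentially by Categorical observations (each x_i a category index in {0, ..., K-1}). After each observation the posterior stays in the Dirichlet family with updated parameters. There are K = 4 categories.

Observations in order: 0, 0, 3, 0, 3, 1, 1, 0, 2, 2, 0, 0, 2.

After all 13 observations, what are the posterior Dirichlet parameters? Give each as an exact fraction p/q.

alpha_1=35/4, alpha_2=11/3, alpha_3=17/3, alpha_4=10/3

obs 1: x=0 → posterior Dirichlet(15/4, 5/3, 8/3, 4/3)
obs 2: x=0 → posterior Dirichlet(19/4, 5/3, 8/3, 4/3)
obs 3: x=3 → posterior Dirichlet(19/4, 5/3, 8/3, 7/3)
obs 4: x=0 → posterior Dirichlet(23/4, 5/3, 8/3, 7/3)
obs 5: x=3 → posterior Dirichlet(23/4, 5/3, 8/3, 10/3)
obs 6: x=1 → posterior Dirichlet(23/4, 8/3, 8/3, 10/3)
obs 7: x=1 → posterior Dirichlet(23/4, 11/3, 8/3, 10/3)
obs 8: x=0 → posterior Dirichlet(27/4, 11/3, 8/3, 10/3)
obs 9: x=2 → posterior Dirichlet(27/4, 11/3, 11/3, 10/3)
obs 10: x=2 → posterior Dirichlet(27/4, 11/3, 14/3, 10/3)
obs 11: x=0 → posterior Dirichlet(31/4, 11/3, 14/3, 10/3)
obs 12: x=0 → posterior Dirichlet(35/4, 11/3, 14/3, 10/3)
obs 13: x=2 → posterior Dirichlet(35/4, 11/3, 17/3, 10/3)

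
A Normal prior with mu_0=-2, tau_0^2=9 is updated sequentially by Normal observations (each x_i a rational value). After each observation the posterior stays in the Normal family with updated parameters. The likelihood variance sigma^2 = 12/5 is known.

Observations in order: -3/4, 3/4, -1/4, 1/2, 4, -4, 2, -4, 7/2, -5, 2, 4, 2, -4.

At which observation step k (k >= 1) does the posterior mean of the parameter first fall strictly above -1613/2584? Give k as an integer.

k = 2

obs 1: x=-3/4 → posterior Normal(-77/76, 36/19)
obs 2: x=3/4 → posterior Normal(-4/17, 18/17)
obs 3: x=-1/4 → posterior Normal(-47/196, 36/49)
obs 4: x=1/2 → posterior Normal(-17/256, 9/16)
obs 5: x=4 → posterior Normal(223/316, 36/79)
obs 6: x=-4 → posterior Normal(-17/376, 18/47)
obs 7: x=2 → posterior Normal(103/436, 36/109)
obs 8: x=-4 → posterior Normal(-137/496, 9/31)
obs 9: x=7/2 → posterior Normal(73/556, 36/139)
obs 10: x=-5 → posterior Normal(-227/616, 18/77)
obs 11: x=2 → posterior Normal(-107/676, 36/169)
obs 12: x=4 → posterior Normal(133/736, 9/46)
obs 13: x=2 → posterior Normal(253/796, 36/199)
obs 14: x=-4 → posterior Normal(13/856, 18/107)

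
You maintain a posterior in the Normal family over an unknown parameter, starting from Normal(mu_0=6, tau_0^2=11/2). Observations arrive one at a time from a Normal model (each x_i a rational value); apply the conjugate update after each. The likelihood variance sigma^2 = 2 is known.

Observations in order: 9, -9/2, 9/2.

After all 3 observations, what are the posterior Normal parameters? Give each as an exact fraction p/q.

mu_0=123/37, tau_0^2=22/37

obs 1: x=9 → posterior Normal(41/5, 22/15)
obs 2: x=-9/2 → posterior Normal(147/52, 11/13)
obs 3: x=9/2 → posterior Normal(123/37, 22/37)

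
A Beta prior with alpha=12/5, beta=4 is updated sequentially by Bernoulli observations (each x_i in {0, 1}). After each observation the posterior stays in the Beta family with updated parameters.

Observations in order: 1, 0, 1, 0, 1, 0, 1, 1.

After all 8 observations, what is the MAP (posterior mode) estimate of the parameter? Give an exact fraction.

obs 1: x=1 → posterior Beta(17/5, 4)
obs 2: x=0 → posterior Beta(17/5, 5)
obs 3: x=1 → posterior Beta(22/5, 5)
obs 4: x=0 → posterior Beta(22/5, 6)
obs 5: x=1 → posterior Beta(27/5, 6)
obs 6: x=0 → posterior Beta(27/5, 7)
obs 7: x=1 → posterior Beta(32/5, 7)
obs 8: x=1 → posterior Beta(37/5, 7)

16/31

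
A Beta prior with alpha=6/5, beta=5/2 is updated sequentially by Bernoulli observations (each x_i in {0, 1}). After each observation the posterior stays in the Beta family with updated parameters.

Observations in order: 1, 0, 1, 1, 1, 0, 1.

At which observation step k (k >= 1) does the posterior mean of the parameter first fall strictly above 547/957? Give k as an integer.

obs 1: x=1 → posterior Beta(11/5, 5/2)
obs 2: x=0 → posterior Beta(11/5, 7/2)
obs 3: x=1 → posterior Beta(16/5, 7/2)
obs 4: x=1 → posterior Beta(21/5, 7/2)
obs 5: x=1 → posterior Beta(26/5, 7/2)
obs 6: x=0 → posterior Beta(26/5, 9/2)
obs 7: x=1 → posterior Beta(31/5, 9/2)

k = 5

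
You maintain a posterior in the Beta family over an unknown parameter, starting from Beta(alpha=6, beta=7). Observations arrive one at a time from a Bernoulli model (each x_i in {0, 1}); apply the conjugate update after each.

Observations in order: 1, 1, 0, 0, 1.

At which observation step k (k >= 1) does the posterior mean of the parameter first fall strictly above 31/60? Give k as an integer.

k = 2

obs 1: x=1 → posterior Beta(7, 7)
obs 2: x=1 → posterior Beta(8, 7)
obs 3: x=0 → posterior Beta(8, 8)
obs 4: x=0 → posterior Beta(8, 9)
obs 5: x=1 → posterior Beta(9, 9)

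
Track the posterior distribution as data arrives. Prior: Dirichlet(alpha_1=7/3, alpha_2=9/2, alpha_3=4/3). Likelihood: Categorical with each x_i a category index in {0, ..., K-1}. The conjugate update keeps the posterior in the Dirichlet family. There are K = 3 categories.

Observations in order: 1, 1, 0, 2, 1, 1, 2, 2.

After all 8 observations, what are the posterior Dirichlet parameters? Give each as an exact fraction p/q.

alpha_1=10/3, alpha_2=17/2, alpha_3=13/3

obs 1: x=1 → posterior Dirichlet(7/3, 11/2, 4/3)
obs 2: x=1 → posterior Dirichlet(7/3, 13/2, 4/3)
obs 3: x=0 → posterior Dirichlet(10/3, 13/2, 4/3)
obs 4: x=2 → posterior Dirichlet(10/3, 13/2, 7/3)
obs 5: x=1 → posterior Dirichlet(10/3, 15/2, 7/3)
obs 6: x=1 → posterior Dirichlet(10/3, 17/2, 7/3)
obs 7: x=2 → posterior Dirichlet(10/3, 17/2, 10/3)
obs 8: x=2 → posterior Dirichlet(10/3, 17/2, 13/3)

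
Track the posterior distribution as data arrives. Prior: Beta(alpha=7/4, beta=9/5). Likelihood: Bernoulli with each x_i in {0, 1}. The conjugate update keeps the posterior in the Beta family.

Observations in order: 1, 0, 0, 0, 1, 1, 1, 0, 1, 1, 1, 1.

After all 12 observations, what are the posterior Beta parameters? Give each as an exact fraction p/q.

alpha=39/4, beta=29/5

obs 1: x=1 → posterior Beta(11/4, 9/5)
obs 2: x=0 → posterior Beta(11/4, 14/5)
obs 3: x=0 → posterior Beta(11/4, 19/5)
obs 4: x=0 → posterior Beta(11/4, 24/5)
obs 5: x=1 → posterior Beta(15/4, 24/5)
obs 6: x=1 → posterior Beta(19/4, 24/5)
obs 7: x=1 → posterior Beta(23/4, 24/5)
obs 8: x=0 → posterior Beta(23/4, 29/5)
obs 9: x=1 → posterior Beta(27/4, 29/5)
obs 10: x=1 → posterior Beta(31/4, 29/5)
obs 11: x=1 → posterior Beta(35/4, 29/5)
obs 12: x=1 → posterior Beta(39/4, 29/5)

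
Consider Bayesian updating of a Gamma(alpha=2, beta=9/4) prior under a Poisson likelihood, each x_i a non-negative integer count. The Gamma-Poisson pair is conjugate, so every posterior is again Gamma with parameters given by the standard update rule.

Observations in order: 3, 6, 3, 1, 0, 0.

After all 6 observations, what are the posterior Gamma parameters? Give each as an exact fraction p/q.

obs 1: x=3 → posterior Gamma(5, 13/4)
obs 2: x=6 → posterior Gamma(11, 17/4)
obs 3: x=3 → posterior Gamma(14, 21/4)
obs 4: x=1 → posterior Gamma(15, 25/4)
obs 5: x=0 → posterior Gamma(15, 29/4)
obs 6: x=0 → posterior Gamma(15, 33/4)

alpha=15, beta=33/4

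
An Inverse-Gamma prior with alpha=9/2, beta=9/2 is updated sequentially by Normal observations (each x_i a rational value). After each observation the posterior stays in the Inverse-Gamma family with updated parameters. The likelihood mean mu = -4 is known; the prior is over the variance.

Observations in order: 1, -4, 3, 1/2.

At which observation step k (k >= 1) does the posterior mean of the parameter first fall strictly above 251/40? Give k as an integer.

obs 1: x=1 → posterior Inverse-Gamma(5, 17)
obs 2: x=-4 → posterior Inverse-Gamma(11/2, 17)
obs 3: x=3 → posterior Inverse-Gamma(6, 83/2)
obs 4: x=1/2 → posterior Inverse-Gamma(13/2, 413/8)

k = 3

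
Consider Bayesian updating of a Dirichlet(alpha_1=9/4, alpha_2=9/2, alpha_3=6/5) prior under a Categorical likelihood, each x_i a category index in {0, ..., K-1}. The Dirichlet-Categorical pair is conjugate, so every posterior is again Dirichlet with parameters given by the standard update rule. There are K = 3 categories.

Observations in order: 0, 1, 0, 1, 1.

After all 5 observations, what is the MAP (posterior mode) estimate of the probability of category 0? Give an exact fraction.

obs 1: x=0 → posterior Dirichlet(13/4, 9/2, 6/5)
obs 2: x=1 → posterior Dirichlet(13/4, 11/2, 6/5)
obs 3: x=0 → posterior Dirichlet(17/4, 11/2, 6/5)
obs 4: x=1 → posterior Dirichlet(17/4, 13/2, 6/5)
obs 5: x=1 → posterior Dirichlet(17/4, 15/2, 6/5)

65/199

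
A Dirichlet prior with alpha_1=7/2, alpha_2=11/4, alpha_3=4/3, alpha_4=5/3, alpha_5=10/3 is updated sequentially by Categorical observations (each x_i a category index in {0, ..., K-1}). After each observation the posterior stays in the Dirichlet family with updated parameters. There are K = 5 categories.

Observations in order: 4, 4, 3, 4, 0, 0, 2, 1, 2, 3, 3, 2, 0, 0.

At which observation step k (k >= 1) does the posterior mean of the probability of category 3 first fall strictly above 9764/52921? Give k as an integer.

k = 11

obs 1: x=4 → posterior Dirichlet(7/2, 11/4, 4/3, 5/3, 13/3)
obs 2: x=4 → posterior Dirichlet(7/2, 11/4, 4/3, 5/3, 16/3)
obs 3: x=3 → posterior Dirichlet(7/2, 11/4, 4/3, 8/3, 16/3)
obs 4: x=4 → posterior Dirichlet(7/2, 11/4, 4/3, 8/3, 19/3)
obs 5: x=0 → posterior Dirichlet(9/2, 11/4, 4/3, 8/3, 19/3)
obs 6: x=0 → posterior Dirichlet(11/2, 11/4, 4/3, 8/3, 19/3)
obs 7: x=2 → posterior Dirichlet(11/2, 11/4, 7/3, 8/3, 19/3)
obs 8: x=1 → posterior Dirichlet(11/2, 15/4, 7/3, 8/3, 19/3)
obs 9: x=2 → posterior Dirichlet(11/2, 15/4, 10/3, 8/3, 19/3)
obs 10: x=3 → posterior Dirichlet(11/2, 15/4, 10/3, 11/3, 19/3)
obs 11: x=3 → posterior Dirichlet(11/2, 15/4, 10/3, 14/3, 19/3)
obs 12: x=2 → posterior Dirichlet(11/2, 15/4, 13/3, 14/3, 19/3)
obs 13: x=0 → posterior Dirichlet(13/2, 15/4, 13/3, 14/3, 19/3)
obs 14: x=0 → posterior Dirichlet(15/2, 15/4, 13/3, 14/3, 19/3)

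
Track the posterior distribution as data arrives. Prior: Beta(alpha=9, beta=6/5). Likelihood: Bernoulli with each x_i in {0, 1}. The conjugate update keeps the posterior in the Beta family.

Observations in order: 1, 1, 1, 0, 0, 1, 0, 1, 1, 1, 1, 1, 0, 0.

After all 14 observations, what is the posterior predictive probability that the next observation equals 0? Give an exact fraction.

31/121

obs 1: x=1 → posterior Beta(10, 6/5)
obs 2: x=1 → posterior Beta(11, 6/5)
obs 3: x=1 → posterior Beta(12, 6/5)
obs 4: x=0 → posterior Beta(12, 11/5)
obs 5: x=0 → posterior Beta(12, 16/5)
obs 6: x=1 → posterior Beta(13, 16/5)
obs 7: x=0 → posterior Beta(13, 21/5)
obs 8: x=1 → posterior Beta(14, 21/5)
obs 9: x=1 → posterior Beta(15, 21/5)
obs 10: x=1 → posterior Beta(16, 21/5)
obs 11: x=1 → posterior Beta(17, 21/5)
obs 12: x=1 → posterior Beta(18, 21/5)
obs 13: x=0 → posterior Beta(18, 26/5)
obs 14: x=0 → posterior Beta(18, 31/5)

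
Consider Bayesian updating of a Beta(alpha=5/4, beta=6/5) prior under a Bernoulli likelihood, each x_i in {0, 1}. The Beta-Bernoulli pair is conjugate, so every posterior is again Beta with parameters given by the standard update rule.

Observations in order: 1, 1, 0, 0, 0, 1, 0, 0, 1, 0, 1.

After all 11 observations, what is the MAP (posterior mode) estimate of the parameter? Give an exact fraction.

105/229

obs 1: x=1 → posterior Beta(9/4, 6/5)
obs 2: x=1 → posterior Beta(13/4, 6/5)
obs 3: x=0 → posterior Beta(13/4, 11/5)
obs 4: x=0 → posterior Beta(13/4, 16/5)
obs 5: x=0 → posterior Beta(13/4, 21/5)
obs 6: x=1 → posterior Beta(17/4, 21/5)
obs 7: x=0 → posterior Beta(17/4, 26/5)
obs 8: x=0 → posterior Beta(17/4, 31/5)
obs 9: x=1 → posterior Beta(21/4, 31/5)
obs 10: x=0 → posterior Beta(21/4, 36/5)
obs 11: x=1 → posterior Beta(25/4, 36/5)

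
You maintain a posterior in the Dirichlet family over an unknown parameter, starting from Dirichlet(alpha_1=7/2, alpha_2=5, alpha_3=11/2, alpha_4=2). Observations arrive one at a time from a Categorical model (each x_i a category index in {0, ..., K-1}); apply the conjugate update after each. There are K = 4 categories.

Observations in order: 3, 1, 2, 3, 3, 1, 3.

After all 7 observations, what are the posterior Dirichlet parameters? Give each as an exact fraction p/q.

alpha_1=7/2, alpha_2=7, alpha_3=13/2, alpha_4=6

obs 1: x=3 → posterior Dirichlet(7/2, 5, 11/2, 3)
obs 2: x=1 → posterior Dirichlet(7/2, 6, 11/2, 3)
obs 3: x=2 → posterior Dirichlet(7/2, 6, 13/2, 3)
obs 4: x=3 → posterior Dirichlet(7/2, 6, 13/2, 4)
obs 5: x=3 → posterior Dirichlet(7/2, 6, 13/2, 5)
obs 6: x=1 → posterior Dirichlet(7/2, 7, 13/2, 5)
obs 7: x=3 → posterior Dirichlet(7/2, 7, 13/2, 6)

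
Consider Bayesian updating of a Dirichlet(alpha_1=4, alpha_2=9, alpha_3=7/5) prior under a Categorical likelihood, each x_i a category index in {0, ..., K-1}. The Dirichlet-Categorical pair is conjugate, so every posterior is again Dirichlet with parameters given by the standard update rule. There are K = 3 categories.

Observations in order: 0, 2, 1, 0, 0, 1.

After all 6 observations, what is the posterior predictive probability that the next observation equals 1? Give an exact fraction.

55/102

obs 1: x=0 → posterior Dirichlet(5, 9, 7/5)
obs 2: x=2 → posterior Dirichlet(5, 9, 12/5)
obs 3: x=1 → posterior Dirichlet(5, 10, 12/5)
obs 4: x=0 → posterior Dirichlet(6, 10, 12/5)
obs 5: x=0 → posterior Dirichlet(7, 10, 12/5)
obs 6: x=1 → posterior Dirichlet(7, 11, 12/5)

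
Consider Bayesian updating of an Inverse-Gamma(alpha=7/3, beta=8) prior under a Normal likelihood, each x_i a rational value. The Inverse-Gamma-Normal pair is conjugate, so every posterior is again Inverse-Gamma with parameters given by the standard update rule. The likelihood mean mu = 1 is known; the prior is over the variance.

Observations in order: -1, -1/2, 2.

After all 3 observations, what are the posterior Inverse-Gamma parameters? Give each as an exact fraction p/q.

alpha=23/6, beta=93/8

obs 1: x=-1 → posterior Inverse-Gamma(17/6, 10)
obs 2: x=-1/2 → posterior Inverse-Gamma(10/3, 89/8)
obs 3: x=2 → posterior Inverse-Gamma(23/6, 93/8)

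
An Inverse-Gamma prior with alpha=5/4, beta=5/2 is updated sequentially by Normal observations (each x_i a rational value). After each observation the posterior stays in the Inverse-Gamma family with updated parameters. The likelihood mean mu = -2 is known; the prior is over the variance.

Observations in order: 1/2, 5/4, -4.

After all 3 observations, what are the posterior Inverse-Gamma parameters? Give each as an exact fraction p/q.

obs 1: x=1/2 → posterior Inverse-Gamma(7/4, 45/8)
obs 2: x=5/4 → posterior Inverse-Gamma(9/4, 349/32)
obs 3: x=-4 → posterior Inverse-Gamma(11/4, 413/32)

alpha=11/4, beta=413/32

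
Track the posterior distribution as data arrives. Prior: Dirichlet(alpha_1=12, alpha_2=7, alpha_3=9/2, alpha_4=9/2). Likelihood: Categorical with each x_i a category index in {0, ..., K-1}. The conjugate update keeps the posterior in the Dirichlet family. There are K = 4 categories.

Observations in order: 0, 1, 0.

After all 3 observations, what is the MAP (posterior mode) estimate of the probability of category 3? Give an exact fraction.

obs 1: x=0 → posterior Dirichlet(13, 7, 9/2, 9/2)
obs 2: x=1 → posterior Dirichlet(13, 8, 9/2, 9/2)
obs 3: x=0 → posterior Dirichlet(14, 8, 9/2, 9/2)

7/54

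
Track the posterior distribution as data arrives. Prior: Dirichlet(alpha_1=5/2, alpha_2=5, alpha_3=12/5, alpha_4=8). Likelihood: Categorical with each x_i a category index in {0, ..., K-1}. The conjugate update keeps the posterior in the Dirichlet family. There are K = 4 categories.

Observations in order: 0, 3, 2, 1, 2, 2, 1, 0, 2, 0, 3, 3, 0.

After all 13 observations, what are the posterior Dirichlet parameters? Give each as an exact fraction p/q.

obs 1: x=0 → posterior Dirichlet(7/2, 5, 12/5, 8)
obs 2: x=3 → posterior Dirichlet(7/2, 5, 12/5, 9)
obs 3: x=2 → posterior Dirichlet(7/2, 5, 17/5, 9)
obs 4: x=1 → posterior Dirichlet(7/2, 6, 17/5, 9)
obs 5: x=2 → posterior Dirichlet(7/2, 6, 22/5, 9)
obs 6: x=2 → posterior Dirichlet(7/2, 6, 27/5, 9)
obs 7: x=1 → posterior Dirichlet(7/2, 7, 27/5, 9)
obs 8: x=0 → posterior Dirichlet(9/2, 7, 27/5, 9)
obs 9: x=2 → posterior Dirichlet(9/2, 7, 32/5, 9)
obs 10: x=0 → posterior Dirichlet(11/2, 7, 32/5, 9)
obs 11: x=3 → posterior Dirichlet(11/2, 7, 32/5, 10)
obs 12: x=3 → posterior Dirichlet(11/2, 7, 32/5, 11)
obs 13: x=0 → posterior Dirichlet(13/2, 7, 32/5, 11)

alpha_1=13/2, alpha_2=7, alpha_3=32/5, alpha_4=11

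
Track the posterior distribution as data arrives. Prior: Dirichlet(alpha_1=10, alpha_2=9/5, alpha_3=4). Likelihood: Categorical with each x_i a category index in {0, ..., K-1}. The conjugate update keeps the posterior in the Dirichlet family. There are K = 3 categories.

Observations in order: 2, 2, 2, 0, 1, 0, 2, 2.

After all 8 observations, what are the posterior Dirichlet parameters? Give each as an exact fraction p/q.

obs 1: x=2 → posterior Dirichlet(10, 9/5, 5)
obs 2: x=2 → posterior Dirichlet(10, 9/5, 6)
obs 3: x=2 → posterior Dirichlet(10, 9/5, 7)
obs 4: x=0 → posterior Dirichlet(11, 9/5, 7)
obs 5: x=1 → posterior Dirichlet(11, 14/5, 7)
obs 6: x=0 → posterior Dirichlet(12, 14/5, 7)
obs 7: x=2 → posterior Dirichlet(12, 14/5, 8)
obs 8: x=2 → posterior Dirichlet(12, 14/5, 9)

alpha_1=12, alpha_2=14/5, alpha_3=9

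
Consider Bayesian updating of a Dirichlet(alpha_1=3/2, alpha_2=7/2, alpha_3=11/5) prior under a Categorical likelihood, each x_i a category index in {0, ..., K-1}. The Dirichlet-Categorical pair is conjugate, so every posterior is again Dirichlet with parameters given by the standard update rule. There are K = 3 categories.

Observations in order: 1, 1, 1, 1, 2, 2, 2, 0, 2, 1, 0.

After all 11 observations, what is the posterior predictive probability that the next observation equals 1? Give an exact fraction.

obs 1: x=1 → posterior Dirichlet(3/2, 9/2, 11/5)
obs 2: x=1 → posterior Dirichlet(3/2, 11/2, 11/5)
obs 3: x=1 → posterior Dirichlet(3/2, 13/2, 11/5)
obs 4: x=1 → posterior Dirichlet(3/2, 15/2, 11/5)
obs 5: x=2 → posterior Dirichlet(3/2, 15/2, 16/5)
obs 6: x=2 → posterior Dirichlet(3/2, 15/2, 21/5)
obs 7: x=2 → posterior Dirichlet(3/2, 15/2, 26/5)
obs 8: x=0 → posterior Dirichlet(5/2, 15/2, 26/5)
obs 9: x=2 → posterior Dirichlet(5/2, 15/2, 31/5)
obs 10: x=1 → posterior Dirichlet(5/2, 17/2, 31/5)
obs 11: x=0 → posterior Dirichlet(7/2, 17/2, 31/5)

85/182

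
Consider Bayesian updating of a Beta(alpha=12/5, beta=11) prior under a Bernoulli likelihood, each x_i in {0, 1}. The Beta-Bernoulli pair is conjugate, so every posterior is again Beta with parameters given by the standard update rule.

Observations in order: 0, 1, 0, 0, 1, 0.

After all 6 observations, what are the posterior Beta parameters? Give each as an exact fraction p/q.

alpha=22/5, beta=15

obs 1: x=0 → posterior Beta(12/5, 12)
obs 2: x=1 → posterior Beta(17/5, 12)
obs 3: x=0 → posterior Beta(17/5, 13)
obs 4: x=0 → posterior Beta(17/5, 14)
obs 5: x=1 → posterior Beta(22/5, 14)
obs 6: x=0 → posterior Beta(22/5, 15)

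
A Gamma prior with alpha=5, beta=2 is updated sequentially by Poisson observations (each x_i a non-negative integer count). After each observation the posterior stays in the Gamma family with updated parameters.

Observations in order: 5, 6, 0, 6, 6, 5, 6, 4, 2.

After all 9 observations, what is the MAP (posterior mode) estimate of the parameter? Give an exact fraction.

obs 1: x=5 → posterior Gamma(10, 3)
obs 2: x=6 → posterior Gamma(16, 4)
obs 3: x=0 → posterior Gamma(16, 5)
obs 4: x=6 → posterior Gamma(22, 6)
obs 5: x=6 → posterior Gamma(28, 7)
obs 6: x=5 → posterior Gamma(33, 8)
obs 7: x=6 → posterior Gamma(39, 9)
obs 8: x=4 → posterior Gamma(43, 10)
obs 9: x=2 → posterior Gamma(45, 11)

4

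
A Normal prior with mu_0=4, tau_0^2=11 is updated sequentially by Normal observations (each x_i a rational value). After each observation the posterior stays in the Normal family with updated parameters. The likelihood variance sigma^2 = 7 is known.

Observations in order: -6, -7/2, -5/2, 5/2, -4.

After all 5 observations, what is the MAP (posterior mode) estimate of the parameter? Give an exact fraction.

obs 1: x=-6 → posterior Normal(-19/9, 77/18)
obs 2: x=-7/2 → posterior Normal(-153/58, 77/29)
obs 3: x=-5/2 → posterior Normal(-13/5, 77/40)
obs 4: x=5/2 → posterior Normal(-3/2, 77/51)
obs 5: x=-4 → posterior Normal(-241/124, 77/62)

-241/124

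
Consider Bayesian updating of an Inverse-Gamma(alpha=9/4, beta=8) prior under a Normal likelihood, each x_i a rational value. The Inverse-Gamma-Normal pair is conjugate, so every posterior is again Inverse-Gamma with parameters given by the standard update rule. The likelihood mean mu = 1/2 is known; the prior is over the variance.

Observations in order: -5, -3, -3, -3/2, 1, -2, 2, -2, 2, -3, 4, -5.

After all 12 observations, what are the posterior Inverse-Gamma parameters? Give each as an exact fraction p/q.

obs 1: x=-5 → posterior Inverse-Gamma(11/4, 185/8)
obs 2: x=-3 → posterior Inverse-Gamma(13/4, 117/4)
obs 3: x=-3 → posterior Inverse-Gamma(15/4, 283/8)
obs 4: x=-3/2 → posterior Inverse-Gamma(17/4, 299/8)
obs 5: x=1 → posterior Inverse-Gamma(19/4, 75/2)
obs 6: x=-2 → posterior Inverse-Gamma(21/4, 325/8)
obs 7: x=2 → posterior Inverse-Gamma(23/4, 167/4)
obs 8: x=-2 → posterior Inverse-Gamma(25/4, 359/8)
obs 9: x=2 → posterior Inverse-Gamma(27/4, 46)
obs 10: x=-3 → posterior Inverse-Gamma(29/4, 417/8)
obs 11: x=4 → posterior Inverse-Gamma(31/4, 233/4)
obs 12: x=-5 → posterior Inverse-Gamma(33/4, 587/8)

alpha=33/4, beta=587/8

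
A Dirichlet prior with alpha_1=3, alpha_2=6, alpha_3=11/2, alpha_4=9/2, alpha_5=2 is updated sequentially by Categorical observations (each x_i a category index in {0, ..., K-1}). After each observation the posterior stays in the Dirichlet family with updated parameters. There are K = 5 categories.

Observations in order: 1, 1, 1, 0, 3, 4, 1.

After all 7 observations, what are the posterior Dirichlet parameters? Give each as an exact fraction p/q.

alpha_1=4, alpha_2=10, alpha_3=11/2, alpha_4=11/2, alpha_5=3

obs 1: x=1 → posterior Dirichlet(3, 7, 11/2, 9/2, 2)
obs 2: x=1 → posterior Dirichlet(3, 8, 11/2, 9/2, 2)
obs 3: x=1 → posterior Dirichlet(3, 9, 11/2, 9/2, 2)
obs 4: x=0 → posterior Dirichlet(4, 9, 11/2, 9/2, 2)
obs 5: x=3 → posterior Dirichlet(4, 9, 11/2, 11/2, 2)
obs 6: x=4 → posterior Dirichlet(4, 9, 11/2, 11/2, 3)
obs 7: x=1 → posterior Dirichlet(4, 10, 11/2, 11/2, 3)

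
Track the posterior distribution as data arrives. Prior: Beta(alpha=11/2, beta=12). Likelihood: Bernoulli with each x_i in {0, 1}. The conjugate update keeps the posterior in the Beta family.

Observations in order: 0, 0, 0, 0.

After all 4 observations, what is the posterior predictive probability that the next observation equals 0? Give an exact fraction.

obs 1: x=0 → posterior Beta(11/2, 13)
obs 2: x=0 → posterior Beta(11/2, 14)
obs 3: x=0 → posterior Beta(11/2, 15)
obs 4: x=0 → posterior Beta(11/2, 16)

32/43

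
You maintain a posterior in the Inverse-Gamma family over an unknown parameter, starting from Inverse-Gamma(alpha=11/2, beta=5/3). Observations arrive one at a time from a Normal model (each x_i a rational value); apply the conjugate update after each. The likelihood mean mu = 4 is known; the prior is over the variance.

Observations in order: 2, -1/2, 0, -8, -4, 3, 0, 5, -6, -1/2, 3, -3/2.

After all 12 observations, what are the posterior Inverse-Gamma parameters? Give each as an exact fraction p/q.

alpha=23/2, beta=5053/24

obs 1: x=2 → posterior Inverse-Gamma(6, 11/3)
obs 2: x=-1/2 → posterior Inverse-Gamma(13/2, 331/24)
obs 3: x=0 → posterior Inverse-Gamma(7, 523/24)
obs 4: x=-8 → posterior Inverse-Gamma(15/2, 2251/24)
obs 5: x=-4 → posterior Inverse-Gamma(8, 3019/24)
obs 6: x=3 → posterior Inverse-Gamma(17/2, 3031/24)
obs 7: x=0 → posterior Inverse-Gamma(9, 3223/24)
obs 8: x=5 → posterior Inverse-Gamma(19/2, 3235/24)
obs 9: x=-6 → posterior Inverse-Gamma(10, 4435/24)
obs 10: x=-1/2 → posterior Inverse-Gamma(21/2, 2339/12)
obs 11: x=3 → posterior Inverse-Gamma(11, 2345/12)
obs 12: x=-3/2 → posterior Inverse-Gamma(23/2, 5053/24)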